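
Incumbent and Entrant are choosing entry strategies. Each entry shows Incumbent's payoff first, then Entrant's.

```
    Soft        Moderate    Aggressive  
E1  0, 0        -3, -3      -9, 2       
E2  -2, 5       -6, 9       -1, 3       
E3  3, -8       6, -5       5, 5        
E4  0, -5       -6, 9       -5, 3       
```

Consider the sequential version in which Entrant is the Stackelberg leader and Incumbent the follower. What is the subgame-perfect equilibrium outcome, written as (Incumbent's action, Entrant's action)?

(E3, Aggressive)

Incumbent best-responds to each possible Entrant move:
- Soft → Incumbent plays E3 (best of 0, -2, 3, 0); Entrant gets -8.
- Moderate → Incumbent plays E3 (best of -3, -6, 6, -6); Entrant gets -5.
- Aggressive → Incumbent plays E3 (best of -9, -1, 5, -5); Entrant gets 5.
Maximizing over -8, -5, 5, Entrant chooses Aggressive. Subgame-perfect outcome: (E3, Aggressive) with payoffs (5, 5).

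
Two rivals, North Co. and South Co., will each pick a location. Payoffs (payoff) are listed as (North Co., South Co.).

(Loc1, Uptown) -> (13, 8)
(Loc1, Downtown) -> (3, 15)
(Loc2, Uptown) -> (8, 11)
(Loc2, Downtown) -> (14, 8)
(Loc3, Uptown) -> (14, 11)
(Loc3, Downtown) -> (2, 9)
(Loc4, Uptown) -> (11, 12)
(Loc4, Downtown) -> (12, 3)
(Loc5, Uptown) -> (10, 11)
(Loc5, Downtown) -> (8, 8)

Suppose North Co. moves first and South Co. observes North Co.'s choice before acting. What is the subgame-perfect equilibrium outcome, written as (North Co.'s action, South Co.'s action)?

(Loc3, Uptown)

Solve by backward induction (North Co. leads).
- Loc1: South Co. compares 8, 15 and picks Downtown; North Co. would get 3.
- Loc2: South Co. compares 11, 8 and picks Uptown; North Co. would get 8.
- Loc3: South Co. compares 11, 9 and picks Uptown; North Co. would get 14.
- Loc4: South Co. compares 12, 3 and picks Uptown; North Co. would get 11.
- Loc5: South Co. compares 11, 8 and picks Uptown; North Co. would get 10.
Among 3, 8, 14, 11, 10, the best is 14 at Loc3. Subgame-perfect outcome: (Loc3, Uptown) with payoffs (14, 11).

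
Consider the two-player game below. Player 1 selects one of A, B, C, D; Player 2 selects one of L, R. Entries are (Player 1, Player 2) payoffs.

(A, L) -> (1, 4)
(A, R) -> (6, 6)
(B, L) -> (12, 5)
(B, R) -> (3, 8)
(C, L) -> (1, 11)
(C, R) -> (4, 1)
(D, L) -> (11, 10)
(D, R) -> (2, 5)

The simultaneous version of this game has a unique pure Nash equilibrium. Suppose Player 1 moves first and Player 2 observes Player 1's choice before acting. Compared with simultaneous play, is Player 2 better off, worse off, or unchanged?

better off

Player 2 best-responds to each possible Player 1 move:
- A: Player 2 compares 4, 6 and picks R; Player 1 would get 6.
- B: Player 2 compares 5, 8 and picks R; Player 1 would get 3.
- C: Player 2 compares 11, 1 and picks L; Player 1 would get 1.
- D: Player 2 compares 10, 5 and picks L; Player 1 would get 11.
Among 6, 3, 1, 11, the best is 11 at D. Subgame-perfect outcome: (D, L) with payoffs (11, 10).
Under simultaneous play:
Player 1's best replies: L→B; R→A.
Player 2's best replies: A→R; B→R; C→L; D→L.
Only (A, R) has each player best-responding; Nash payoffs (6, 6).
Player 2 earns 10 sequentially versus 6 at the Nash outcome: better off.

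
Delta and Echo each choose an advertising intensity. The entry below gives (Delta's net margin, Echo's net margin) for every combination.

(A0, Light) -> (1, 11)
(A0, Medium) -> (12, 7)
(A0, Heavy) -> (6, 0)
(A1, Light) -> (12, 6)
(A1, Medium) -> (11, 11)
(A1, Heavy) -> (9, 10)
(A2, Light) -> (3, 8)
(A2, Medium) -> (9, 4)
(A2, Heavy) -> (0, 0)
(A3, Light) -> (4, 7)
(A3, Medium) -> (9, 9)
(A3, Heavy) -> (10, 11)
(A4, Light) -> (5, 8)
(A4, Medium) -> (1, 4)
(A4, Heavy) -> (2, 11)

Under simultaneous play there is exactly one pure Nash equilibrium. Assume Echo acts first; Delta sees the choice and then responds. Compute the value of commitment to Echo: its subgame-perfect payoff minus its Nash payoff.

Work backward from Delta's decision.
- Light: Delta compares 1, 12, 3, 4, 5 and picks A1; Echo would get 6.
- Medium: Delta compares 12, 11, 9, 9, 1 and picks A0; Echo would get 7.
- Heavy: Delta compares 6, 9, 0, 10, 2 and picks A3; Echo would get 11.
Maximizing over 6, 7, 11, Echo chooses Heavy. Subgame-perfect outcome: (A3, Heavy) with payoffs (10, 11).
For the simultaneous game, intersect best replies.
Delta's best replies: Light→A1; Medium→A0; Heavy→A3.
Echo's best replies: A0→Light; A1→Medium; A2→Light; A3→Heavy; A4→Heavy.
The unique mutual best reply is (A3, Heavy), giving (10, 11).
Echo's commitment gain: 11 − 11 = 0.

0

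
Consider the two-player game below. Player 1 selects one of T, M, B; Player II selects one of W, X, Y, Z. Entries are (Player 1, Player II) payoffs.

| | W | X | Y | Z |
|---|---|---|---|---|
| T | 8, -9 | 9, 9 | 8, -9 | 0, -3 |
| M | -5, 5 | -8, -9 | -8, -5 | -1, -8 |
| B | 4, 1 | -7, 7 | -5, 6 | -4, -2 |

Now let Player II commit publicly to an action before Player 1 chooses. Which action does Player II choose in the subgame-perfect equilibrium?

Backward induction with Player II moving first.
- W: Player 1 compares 8, -5, 4 and picks T; Player II would get -9.
- X: Player 1 compares 9, -8, -7 and picks T; Player II would get 9.
- Y: Player 1 compares 8, -8, -5 and picks T; Player II would get -9.
- Z: Player 1 compares 0, -1, -4 and picks T; Player II would get -3.
Among -9, 9, -9, -3, the best is 9 at X. Subgame-perfect outcome: (T, X) with payoffs (9, 9).

X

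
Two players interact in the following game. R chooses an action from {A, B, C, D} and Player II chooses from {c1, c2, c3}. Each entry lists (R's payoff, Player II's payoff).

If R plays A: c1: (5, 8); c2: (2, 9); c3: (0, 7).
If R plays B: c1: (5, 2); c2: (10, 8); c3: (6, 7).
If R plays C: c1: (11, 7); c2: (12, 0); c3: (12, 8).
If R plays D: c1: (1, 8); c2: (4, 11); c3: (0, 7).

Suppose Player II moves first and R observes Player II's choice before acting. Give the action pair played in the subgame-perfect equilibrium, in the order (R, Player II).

Work backward from R's decision.
- c1: R compares 5, 5, 11, 1 and picks C; Player II would get 7.
- c2: R compares 2, 10, 12, 4 and picks C; Player II would get 0.
- c3: R compares 0, 6, 12, 0 and picks C; Player II would get 8.
Maximizing over 7, 0, 8, Player II chooses c3. Subgame-perfect outcome: (C, c3) with payoffs (12, 8).

(C, c3)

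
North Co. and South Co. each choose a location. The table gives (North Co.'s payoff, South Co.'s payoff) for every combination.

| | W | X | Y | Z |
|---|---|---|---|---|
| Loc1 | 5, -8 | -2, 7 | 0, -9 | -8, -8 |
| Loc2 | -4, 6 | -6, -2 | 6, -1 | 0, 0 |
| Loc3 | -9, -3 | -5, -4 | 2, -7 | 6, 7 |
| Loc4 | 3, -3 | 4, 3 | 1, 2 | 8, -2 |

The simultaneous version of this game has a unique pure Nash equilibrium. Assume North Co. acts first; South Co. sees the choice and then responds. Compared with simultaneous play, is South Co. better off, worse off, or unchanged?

better off

Work backward from South Co.'s decision.
- Loc1: BR = X, leader payoff -2.
- Loc2: BR = W, leader payoff -4.
- Loc3: BR = Z, leader payoff 6.
- Loc4: BR = X, leader payoff 4.
Among -2, -4, 6, 4, the best is 6 at Loc3. Subgame-perfect outcome: (Loc3, Z) with payoffs (6, 7).
For the simultaneous game, intersect best replies.
North Co.'s best replies: W→Loc1; X→Loc4; Y→Loc2; Z→Loc4.
South Co.'s best replies: Loc1→X; Loc2→W; Loc3→Z; Loc4→X.
Only (Loc4, X) has each player best-responding; Nash payoffs (4, 3).
South Co. earns 7 sequentially versus 3 at the Nash outcome: better off.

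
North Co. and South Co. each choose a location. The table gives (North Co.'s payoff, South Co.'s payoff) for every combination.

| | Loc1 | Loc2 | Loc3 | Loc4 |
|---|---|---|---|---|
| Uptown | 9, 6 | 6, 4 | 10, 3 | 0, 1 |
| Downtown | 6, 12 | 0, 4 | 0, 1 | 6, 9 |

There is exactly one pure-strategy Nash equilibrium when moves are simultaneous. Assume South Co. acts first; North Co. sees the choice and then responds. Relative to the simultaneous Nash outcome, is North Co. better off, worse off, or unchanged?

worse off

North Co. best-responds to each possible South Co. move:
- Loc1: North Co. compares 9, 6 and picks Uptown; South Co. would get 6.
- Loc2: North Co. compares 6, 0 and picks Uptown; South Co. would get 4.
- Loc3: North Co. compares 10, 0 and picks Uptown; South Co. would get 3.
- Loc4: North Co. compares 0, 6 and picks Downtown; South Co. would get 9.
Maximizing over 6, 4, 3, 9, South Co. chooses Loc4. Subgame-perfect outcome: (Downtown, Loc4) with payoffs (6, 9).
Under simultaneous play:
North Co.'s best replies: Loc1→Uptown; Loc2→Uptown; Loc3→Uptown; Loc4→Downtown.
South Co.'s best replies: Uptown→Loc1; Downtown→Loc1.
Only (Uptown, Loc1) has each player best-responding; Nash payoffs (9, 6).
North Co. earns 6 sequentially versus 9 at the Nash outcome: worse off.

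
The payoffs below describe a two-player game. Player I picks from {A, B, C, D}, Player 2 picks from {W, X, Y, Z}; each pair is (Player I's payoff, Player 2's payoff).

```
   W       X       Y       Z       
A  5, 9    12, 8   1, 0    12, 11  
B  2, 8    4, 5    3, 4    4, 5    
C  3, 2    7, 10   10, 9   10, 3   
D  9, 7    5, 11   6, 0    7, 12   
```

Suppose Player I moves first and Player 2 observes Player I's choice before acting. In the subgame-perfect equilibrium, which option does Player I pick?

Player 2 best-responds to each possible Player I move:
- A: BR = Z, leader payoff 12.
- B: BR = W, leader payoff 2.
- C: BR = X, leader payoff 7.
- D: BR = Z, leader payoff 7.
Player I's induced payoffs are 12, 2, 7, 7, so Player I commits to A. Subgame-perfect outcome: (A, Z) with payoffs (12, 11).

A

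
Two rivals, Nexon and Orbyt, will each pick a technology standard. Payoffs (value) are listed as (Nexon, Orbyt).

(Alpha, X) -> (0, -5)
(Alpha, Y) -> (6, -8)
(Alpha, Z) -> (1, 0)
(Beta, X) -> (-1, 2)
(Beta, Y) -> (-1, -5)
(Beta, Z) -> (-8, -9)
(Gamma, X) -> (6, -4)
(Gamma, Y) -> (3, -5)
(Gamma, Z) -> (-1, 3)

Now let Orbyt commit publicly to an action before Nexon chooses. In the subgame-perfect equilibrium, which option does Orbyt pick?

Work backward from Nexon's decision.
- X: BR = Gamma, leader payoff -4.
- Y: BR = Alpha, leader payoff -8.
- Z: BR = Alpha, leader payoff 0.
Among -4, -8, 0, the best is 0 at Z. Subgame-perfect outcome: (Alpha, Z) with payoffs (1, 0).

Z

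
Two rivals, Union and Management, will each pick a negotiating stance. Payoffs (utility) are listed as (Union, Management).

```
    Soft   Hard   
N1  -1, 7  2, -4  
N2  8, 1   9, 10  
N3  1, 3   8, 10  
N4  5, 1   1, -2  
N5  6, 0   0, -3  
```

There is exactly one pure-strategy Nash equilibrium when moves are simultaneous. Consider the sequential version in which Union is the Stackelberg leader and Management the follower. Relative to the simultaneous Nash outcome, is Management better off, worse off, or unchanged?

Work backward from Management's decision.
- N1 → Management plays Soft (best of 7, -4); Union gets -1.
- N2 → Management plays Hard (best of 1, 10); Union gets 9.
- N3 → Management plays Hard (best of 3, 10); Union gets 8.
- N4 → Management plays Soft (best of 1, -2); Union gets 5.
- N5 → Management plays Soft (best of 0, -3); Union gets 6.
Maximizing over -1, 9, 8, 5, 6, Union chooses N2. Subgame-perfect outcome: (N2, Hard) with payoffs (9, 10).
For the simultaneous game, intersect best replies.
Union's best replies: Soft→N2; Hard→N2.
Management's best replies: N1→Soft; N2→Hard; N3→Hard; N4→Soft; N5→Soft.
The unique mutual best reply is (N2, Hard), giving (9, 10).
Management earns 10 sequentially versus 10 at the Nash outcome: unchanged.

unchanged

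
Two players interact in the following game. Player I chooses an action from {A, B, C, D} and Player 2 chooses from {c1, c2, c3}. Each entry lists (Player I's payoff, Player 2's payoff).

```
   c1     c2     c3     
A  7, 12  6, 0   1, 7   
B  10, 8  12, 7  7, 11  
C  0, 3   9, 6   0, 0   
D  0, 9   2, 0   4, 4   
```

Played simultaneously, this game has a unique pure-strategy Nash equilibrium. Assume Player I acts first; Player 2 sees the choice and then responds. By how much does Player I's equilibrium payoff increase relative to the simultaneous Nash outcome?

2

Solve by backward induction (Player I leads).
- A → Player 2 plays c1 (best of 12, 0, 7); Player I gets 7.
- B → Player 2 plays c3 (best of 8, 7, 11); Player I gets 7.
- C → Player 2 plays c2 (best of 3, 6, 0); Player I gets 9.
- D → Player 2 plays c1 (best of 9, 0, 4); Player I gets 0.
Maximizing over 7, 7, 9, 0, Player I chooses C. Subgame-perfect outcome: (C, c2) with payoffs (9, 6).
Now find the simultaneous Nash equilibrium.
Player I's best replies: c1→B; c2→B; c3→B.
Player 2's best replies: A→c1; B→c3; C→c2; D→c1.
The unique mutual best reply is (B, c3), giving (7, 11).
Player I's commitment gain: 9 − 7 = 2.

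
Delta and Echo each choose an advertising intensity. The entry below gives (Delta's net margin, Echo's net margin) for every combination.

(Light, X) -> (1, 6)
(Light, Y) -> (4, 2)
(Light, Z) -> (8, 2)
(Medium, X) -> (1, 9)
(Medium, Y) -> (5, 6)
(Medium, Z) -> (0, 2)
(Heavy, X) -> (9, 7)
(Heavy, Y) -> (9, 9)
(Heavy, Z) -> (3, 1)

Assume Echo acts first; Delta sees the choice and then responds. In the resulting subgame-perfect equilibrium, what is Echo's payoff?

9

Backward induction with Echo moving first.
- X → Delta plays Heavy (best of 1, 1, 9); Echo gets 7.
- Y → Delta plays Heavy (best of 4, 5, 9); Echo gets 9.
- Z → Delta plays Light (best of 8, 0, 3); Echo gets 2.
Among 7, 9, 2, the best is 9 at Y. Subgame-perfect outcome: (Heavy, Y) with payoffs (9, 9).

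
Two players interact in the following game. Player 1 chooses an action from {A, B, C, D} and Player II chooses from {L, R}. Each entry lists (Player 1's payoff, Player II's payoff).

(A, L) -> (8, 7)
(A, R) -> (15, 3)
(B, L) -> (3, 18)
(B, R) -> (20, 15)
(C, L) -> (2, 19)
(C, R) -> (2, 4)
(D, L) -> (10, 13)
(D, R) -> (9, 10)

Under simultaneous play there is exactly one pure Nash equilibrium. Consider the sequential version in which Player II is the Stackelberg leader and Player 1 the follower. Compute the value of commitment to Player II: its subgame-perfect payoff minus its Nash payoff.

2

Work backward from Player 1's decision.
- L: BR = D, leader payoff 13.
- R: BR = B, leader payoff 15.
Maximizing over 13, 15, Player II chooses R. Subgame-perfect outcome: (B, R) with payoffs (20, 15).
For the simultaneous game, intersect best replies.
Player 1's best replies: L→D; R→B.
Player II's best replies: A→L; B→L; C→L; D→L.
The unique mutual best reply is (D, L), giving (10, 13).
Player II's commitment gain: 15 − 13 = 2.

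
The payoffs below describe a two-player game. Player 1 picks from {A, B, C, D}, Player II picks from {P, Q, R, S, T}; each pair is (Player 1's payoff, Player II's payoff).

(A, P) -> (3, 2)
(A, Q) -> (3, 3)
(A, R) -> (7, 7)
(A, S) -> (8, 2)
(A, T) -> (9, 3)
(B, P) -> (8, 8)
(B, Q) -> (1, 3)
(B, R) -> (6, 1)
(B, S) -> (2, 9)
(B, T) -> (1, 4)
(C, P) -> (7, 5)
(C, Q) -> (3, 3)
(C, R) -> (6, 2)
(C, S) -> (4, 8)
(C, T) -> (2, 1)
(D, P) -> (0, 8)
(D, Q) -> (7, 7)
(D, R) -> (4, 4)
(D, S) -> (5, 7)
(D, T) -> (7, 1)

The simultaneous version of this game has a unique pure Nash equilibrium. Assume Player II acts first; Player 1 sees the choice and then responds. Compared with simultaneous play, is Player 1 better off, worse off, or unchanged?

Player 1 best-responds to each possible Player II move:
- P → Player 1 plays B (best of 3, 8, 7, 0); Player II gets 8.
- Q → Player 1 plays D (best of 3, 1, 3, 7); Player II gets 7.
- R → Player 1 plays A (best of 7, 6, 6, 4); Player II gets 7.
- S → Player 1 plays A (best of 8, 2, 4, 5); Player II gets 2.
- T → Player 1 plays A (best of 9, 1, 2, 7); Player II gets 3.
Among 8, 7, 7, 2, 3, the best is 8 at P. Subgame-perfect outcome: (B, P) with payoffs (8, 8).
Now find the simultaneous Nash equilibrium.
Player 1's best replies: P→B; Q→D; R→A; S→A; T→A.
Player II's best replies: A→R; B→S; C→S; D→P.
Only (A, R) has each player best-responding; Nash payoffs (7, 7).
Player 1 earns 8 sequentially versus 7 at the Nash outcome: better off.

better off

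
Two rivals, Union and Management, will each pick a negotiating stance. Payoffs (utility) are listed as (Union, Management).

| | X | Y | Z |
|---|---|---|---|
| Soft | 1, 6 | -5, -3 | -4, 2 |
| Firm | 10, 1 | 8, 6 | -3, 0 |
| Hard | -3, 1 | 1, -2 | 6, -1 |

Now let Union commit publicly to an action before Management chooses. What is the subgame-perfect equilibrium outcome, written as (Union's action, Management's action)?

Backward induction with Union moving first.
- Soft: Management compares 6, -3, 2 and picks X; Union would get 1.
- Firm: Management compares 1, 6, 0 and picks Y; Union would get 8.
- Hard: Management compares 1, -2, -1 and picks X; Union would get -3.
Maximizing over 1, 8, -3, Union chooses Firm. Subgame-perfect outcome: (Firm, Y) with payoffs (8, 6).

(Firm, Y)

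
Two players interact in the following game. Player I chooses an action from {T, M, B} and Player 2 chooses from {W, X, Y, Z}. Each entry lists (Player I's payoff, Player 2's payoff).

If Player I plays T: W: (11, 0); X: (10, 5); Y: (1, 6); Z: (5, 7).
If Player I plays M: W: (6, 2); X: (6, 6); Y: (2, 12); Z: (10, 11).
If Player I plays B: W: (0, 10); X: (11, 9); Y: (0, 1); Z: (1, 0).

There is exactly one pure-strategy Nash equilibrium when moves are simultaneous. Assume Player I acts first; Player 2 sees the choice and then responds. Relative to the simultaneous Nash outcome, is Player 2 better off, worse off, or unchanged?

Backward induction with Player I moving first.
- T: BR = Z, leader payoff 5.
- M: BR = Y, leader payoff 2.
- B: BR = W, leader payoff 0.
Among 5, 2, 0, the best is 5 at T. Subgame-perfect outcome: (T, Z) with payoffs (5, 7).
Under simultaneous play:
Player I's best replies: W→T; X→B; Y→M; Z→M.
Player 2's best replies: T→Z; M→Y; B→W.
The unique mutual best reply is (M, Y), giving (2, 12).
Player 2 earns 7 sequentially versus 12 at the Nash outcome: worse off.

worse off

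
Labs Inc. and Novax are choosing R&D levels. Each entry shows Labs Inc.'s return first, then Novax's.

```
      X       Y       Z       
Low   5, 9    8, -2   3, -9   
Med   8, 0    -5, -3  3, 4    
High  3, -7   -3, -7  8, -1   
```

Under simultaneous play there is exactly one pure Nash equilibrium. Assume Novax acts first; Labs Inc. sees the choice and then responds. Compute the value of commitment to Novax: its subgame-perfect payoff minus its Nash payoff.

Work backward from Labs Inc.'s decision.
- X → Labs Inc. plays Med (best of 5, 8, 3); Novax gets 0.
- Y → Labs Inc. plays Low (best of 8, -5, -3); Novax gets -2.
- Z → Labs Inc. plays High (best of 3, 3, 8); Novax gets -1.
Novax's induced payoffs are 0, -2, -1, so Novax commits to X. Subgame-perfect outcome: (Med, X) with payoffs (8, 0).
Under simultaneous play:
Labs Inc.'s best replies: X→Med; Y→Low; Z→High.
Novax's best replies: Low→X; Med→Z; High→Z.
The unique mutual best reply is (High, Z), giving (8, -1).
Novax's commitment gain: 0 − -1 = 1.

1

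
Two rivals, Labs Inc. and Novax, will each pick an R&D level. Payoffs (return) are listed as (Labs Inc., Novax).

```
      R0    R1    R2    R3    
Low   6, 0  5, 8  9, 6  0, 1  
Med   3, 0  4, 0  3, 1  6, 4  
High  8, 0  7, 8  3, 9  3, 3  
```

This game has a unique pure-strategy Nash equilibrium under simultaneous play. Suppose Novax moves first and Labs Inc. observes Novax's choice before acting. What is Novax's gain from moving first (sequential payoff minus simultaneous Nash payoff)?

4

Work backward from Labs Inc.'s decision.
- R0: BR = High, leader payoff 0.
- R1: BR = High, leader payoff 8.
- R2: BR = Low, leader payoff 6.
- R3: BR = Med, leader payoff 4.
Maximizing over 0, 8, 6, 4, Novax chooses R1. Subgame-perfect outcome: (High, R1) with payoffs (7, 8).
For the simultaneous game, intersect best replies.
Labs Inc.'s best replies: R0→High; R1→High; R2→Low; R3→Med.
Novax's best replies: Low→R1; Med→R3; High→R2.
The unique mutual best reply is (Med, R3), giving (6, 4).
Novax's commitment gain: 8 − 4 = 4.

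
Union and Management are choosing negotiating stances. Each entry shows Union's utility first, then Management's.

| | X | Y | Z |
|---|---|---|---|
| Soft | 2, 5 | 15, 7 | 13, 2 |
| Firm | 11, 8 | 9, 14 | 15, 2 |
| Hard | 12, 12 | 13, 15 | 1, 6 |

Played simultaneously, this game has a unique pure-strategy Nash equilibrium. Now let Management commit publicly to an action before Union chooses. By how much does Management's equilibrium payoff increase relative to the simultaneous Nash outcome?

5

Work backward from Union's decision.
- X: Union compares 2, 11, 12 and picks Hard; Management would get 12.
- Y: Union compares 15, 9, 13 and picks Soft; Management would get 7.
- Z: Union compares 13, 15, 1 and picks Firm; Management would get 2.
Maximizing over 12, 7, 2, Management chooses X. Subgame-perfect outcome: (Hard, X) with payoffs (12, 12).
For the simultaneous game, intersect best replies.
Union's best replies: X→Hard; Y→Soft; Z→Firm.
Management's best replies: Soft→Y; Firm→Y; Hard→Y.
The unique mutual best reply is (Soft, Y), giving (15, 7).
Management's commitment gain: 12 − 7 = 5.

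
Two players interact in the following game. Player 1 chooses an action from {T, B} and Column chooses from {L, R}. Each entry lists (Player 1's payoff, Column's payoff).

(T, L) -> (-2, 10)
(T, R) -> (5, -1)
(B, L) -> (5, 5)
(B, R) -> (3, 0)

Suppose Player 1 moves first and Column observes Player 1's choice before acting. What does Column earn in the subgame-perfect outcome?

Column best-responds to each possible Player 1 move:
- T → Column plays L (best of 10, -1); Player 1 gets -2.
- B → Column plays L (best of 5, 0); Player 1 gets 5.
Among -2, 5, the best is 5 at B. Subgame-perfect outcome: (B, L) with payoffs (5, 5).

5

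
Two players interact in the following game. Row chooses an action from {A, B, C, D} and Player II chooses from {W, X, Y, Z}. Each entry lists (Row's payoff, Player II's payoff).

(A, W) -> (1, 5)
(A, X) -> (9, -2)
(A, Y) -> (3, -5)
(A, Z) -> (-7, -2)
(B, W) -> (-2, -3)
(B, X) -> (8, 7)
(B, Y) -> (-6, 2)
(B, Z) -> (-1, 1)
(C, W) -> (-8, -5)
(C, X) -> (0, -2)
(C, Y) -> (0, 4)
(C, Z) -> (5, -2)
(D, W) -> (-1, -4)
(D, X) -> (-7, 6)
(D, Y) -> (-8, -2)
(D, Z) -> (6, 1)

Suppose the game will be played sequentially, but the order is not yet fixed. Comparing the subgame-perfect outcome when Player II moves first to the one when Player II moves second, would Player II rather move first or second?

If Row leads: Player II's best replies are A→W, B→X, C→Y, D→X; Row's induced payoffs 1, 8, 0, -7; outcome (B, X), payoffs (8, 7).
If Player II leads: Row's best replies are W→A, X→A, Y→A, Z→D; Player II's induced payoffs 5, -2, -5, 1; outcome (A, W), payoffs (1, 5).
Player II gets 5 moving first and 7 moving second, so Player II prefers to move second.

second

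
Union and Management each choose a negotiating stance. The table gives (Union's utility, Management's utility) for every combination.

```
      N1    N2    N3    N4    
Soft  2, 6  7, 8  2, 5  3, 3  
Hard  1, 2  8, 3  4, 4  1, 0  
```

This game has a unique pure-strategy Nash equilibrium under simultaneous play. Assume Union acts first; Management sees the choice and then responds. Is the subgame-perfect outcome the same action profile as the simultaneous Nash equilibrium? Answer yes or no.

Work backward from Management's decision.
- Soft → Management plays N2 (best of 6, 8, 5, 3); Union gets 7.
- Hard → Management plays N3 (best of 2, 3, 4, 0); Union gets 4.
Among 7, 4, the best is 7 at Soft. Subgame-perfect outcome: (Soft, N2) with payoffs (7, 8).
Now find the simultaneous Nash equilibrium.
Union's best replies: N1→Soft; N2→Hard; N3→Hard; N4→Soft.
Management's best replies: Soft→N2; Hard→N3.
Only (Hard, N3) has each player best-responding; Nash payoffs (4, 4).
Sequential outcome (Soft, N2) differs from the Nash profile (Hard, N3).

no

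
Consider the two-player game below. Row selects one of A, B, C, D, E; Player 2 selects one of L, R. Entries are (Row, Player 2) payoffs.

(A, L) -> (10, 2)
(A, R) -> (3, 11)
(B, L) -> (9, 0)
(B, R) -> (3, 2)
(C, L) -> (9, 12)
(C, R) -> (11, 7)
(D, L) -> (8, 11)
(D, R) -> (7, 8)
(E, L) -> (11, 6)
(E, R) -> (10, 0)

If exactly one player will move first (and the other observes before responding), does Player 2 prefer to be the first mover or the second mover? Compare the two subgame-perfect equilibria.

If Row leads: Player 2's best replies are A→R, B→R, C→L, D→L, E→L; Row's induced payoffs 3, 3, 9, 8, 11; outcome (E, L), payoffs (11, 6).
If Player 2 leads: Row's best replies are L→E, R→C; Player 2's induced payoffs 6, 7; outcome (C, R), payoffs (11, 7).
Player 2 gets 7 moving first and 6 moving second, so Player 2 prefers to move first.

first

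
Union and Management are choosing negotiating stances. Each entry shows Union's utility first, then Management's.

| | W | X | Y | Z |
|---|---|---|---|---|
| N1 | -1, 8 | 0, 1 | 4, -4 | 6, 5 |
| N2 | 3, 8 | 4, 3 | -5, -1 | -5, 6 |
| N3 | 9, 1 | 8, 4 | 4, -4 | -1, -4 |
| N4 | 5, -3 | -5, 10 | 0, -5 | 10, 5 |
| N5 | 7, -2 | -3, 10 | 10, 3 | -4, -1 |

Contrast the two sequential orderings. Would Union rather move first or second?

If Union leads: Management's best replies are N1→W, N2→W, N3→X, N4→X, N5→X; Union's induced payoffs -1, 3, 8, -5, -3; outcome (N3, X), payoffs (8, 4).
If Management leads: Union's best replies are W→N3, X→N3, Y→N5, Z→N4; Management's induced payoffs 1, 4, 3, 5; outcome (N4, Z), payoffs (10, 5).
Union gets 8 moving first and 10 moving second, so Union prefers to move second.

second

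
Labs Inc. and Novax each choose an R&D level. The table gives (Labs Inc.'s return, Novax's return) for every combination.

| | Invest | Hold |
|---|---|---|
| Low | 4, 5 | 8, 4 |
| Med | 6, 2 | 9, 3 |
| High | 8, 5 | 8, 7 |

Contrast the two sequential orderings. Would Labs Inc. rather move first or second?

first

If Labs Inc. leads: Novax's best replies are Low→Invest, Med→Hold, High→Hold; Labs Inc.'s induced payoffs 4, 9, 8; outcome (Med, Hold), payoffs (9, 3).
If Novax leads: Labs Inc.'s best replies are Invest→High, Hold→Med; Novax's induced payoffs 5, 3; outcome (High, Invest), payoffs (8, 5).
Labs Inc. gets 9 moving first and 8 moving second, so Labs Inc. prefers to move first.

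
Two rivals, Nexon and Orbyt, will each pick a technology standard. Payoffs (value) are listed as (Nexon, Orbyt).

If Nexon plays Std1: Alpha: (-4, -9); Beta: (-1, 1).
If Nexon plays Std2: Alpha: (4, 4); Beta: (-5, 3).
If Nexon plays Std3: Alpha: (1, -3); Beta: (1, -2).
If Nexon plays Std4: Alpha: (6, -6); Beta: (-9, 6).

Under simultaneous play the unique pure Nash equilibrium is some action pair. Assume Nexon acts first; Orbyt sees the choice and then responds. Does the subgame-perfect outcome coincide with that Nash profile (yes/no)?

no

Orbyt best-responds to each possible Nexon move:
- Std1: Orbyt compares -9, 1 and picks Beta; Nexon would get -1.
- Std2: Orbyt compares 4, 3 and picks Alpha; Nexon would get 4.
- Std3: Orbyt compares -3, -2 and picks Beta; Nexon would get 1.
- Std4: Orbyt compares -6, 6 and picks Beta; Nexon would get -9.
Nexon's induced payoffs are -1, 4, 1, -9, so Nexon commits to Std2. Subgame-perfect outcome: (Std2, Alpha) with payoffs (4, 4).
Under simultaneous play:
Nexon's best replies: Alpha→Std4; Beta→Std3.
Orbyt's best replies: Std1→Beta; Std2→Alpha; Std3→Beta; Std4→Beta.
The unique mutual best reply is (Std3, Beta), giving (1, -2).
Sequential outcome (Std2, Alpha) differs from the Nash profile (Std3, Beta).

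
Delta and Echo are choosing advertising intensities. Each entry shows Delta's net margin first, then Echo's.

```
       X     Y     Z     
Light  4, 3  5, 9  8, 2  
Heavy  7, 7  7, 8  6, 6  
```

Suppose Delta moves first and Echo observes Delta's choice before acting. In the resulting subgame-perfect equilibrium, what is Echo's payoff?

Solve by backward induction (Delta leads).
- Light: Echo compares 3, 9, 2 and picks Y; Delta would get 5.
- Heavy: Echo compares 7, 8, 6 and picks Y; Delta would get 7.
Delta's induced payoffs are 5, 7, so Delta commits to Heavy. Subgame-perfect outcome: (Heavy, Y) with payoffs (7, 8).

8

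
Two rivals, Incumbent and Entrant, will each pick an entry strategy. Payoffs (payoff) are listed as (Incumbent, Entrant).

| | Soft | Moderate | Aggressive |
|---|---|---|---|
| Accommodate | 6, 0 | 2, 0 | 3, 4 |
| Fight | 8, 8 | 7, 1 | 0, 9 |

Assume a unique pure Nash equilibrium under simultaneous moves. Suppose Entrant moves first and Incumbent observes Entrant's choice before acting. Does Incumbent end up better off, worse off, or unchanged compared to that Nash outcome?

better off

Work backward from Incumbent's decision.
- Soft: BR = Fight, leader payoff 8.
- Moderate: BR = Fight, leader payoff 1.
- Aggressive: BR = Accommodate, leader payoff 4.
Maximizing over 8, 1, 4, Entrant chooses Soft. Subgame-perfect outcome: (Fight, Soft) with payoffs (8, 8).
For the simultaneous game, intersect best replies.
Incumbent's best replies: Soft→Fight; Moderate→Fight; Aggressive→Accommodate.
Entrant's best replies: Accommodate→Aggressive; Fight→Aggressive.
The unique mutual best reply is (Accommodate, Aggressive), giving (3, 4).
Incumbent earns 8 sequentially versus 3 at the Nash outcome: better off.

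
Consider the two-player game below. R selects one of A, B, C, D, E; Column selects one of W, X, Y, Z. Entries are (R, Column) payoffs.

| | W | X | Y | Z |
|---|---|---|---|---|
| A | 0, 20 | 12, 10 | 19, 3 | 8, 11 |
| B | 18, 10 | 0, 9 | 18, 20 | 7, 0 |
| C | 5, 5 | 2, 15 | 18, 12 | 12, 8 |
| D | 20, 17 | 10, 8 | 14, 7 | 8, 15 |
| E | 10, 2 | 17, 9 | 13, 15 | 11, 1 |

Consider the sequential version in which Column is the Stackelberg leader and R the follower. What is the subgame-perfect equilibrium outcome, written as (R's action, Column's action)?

Work backward from R's decision.
- W → R plays D (best of 0, 18, 5, 20, 10); Column gets 17.
- X → R plays E (best of 12, 0, 2, 10, 17); Column gets 9.
- Y → R plays A (best of 19, 18, 18, 14, 13); Column gets 3.
- Z → R plays C (best of 8, 7, 12, 8, 11); Column gets 8.
Among 17, 9, 3, 8, the best is 17 at W. Subgame-perfect outcome: (D, W) with payoffs (20, 17).

(D, W)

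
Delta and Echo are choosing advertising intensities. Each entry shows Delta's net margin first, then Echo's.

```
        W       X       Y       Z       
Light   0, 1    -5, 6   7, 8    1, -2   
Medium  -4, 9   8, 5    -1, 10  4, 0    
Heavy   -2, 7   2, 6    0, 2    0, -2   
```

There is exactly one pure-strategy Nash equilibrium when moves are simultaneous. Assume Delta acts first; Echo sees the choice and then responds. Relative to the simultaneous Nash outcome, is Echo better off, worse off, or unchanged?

Work backward from Echo's decision.
- Light: BR = Y, leader payoff 7.
- Medium: BR = Y, leader payoff -1.
- Heavy: BR = W, leader payoff -2.
Maximizing over 7, -1, -2, Delta chooses Light. Subgame-perfect outcome: (Light, Y) with payoffs (7, 8).
Now find the simultaneous Nash equilibrium.
Delta's best replies: W→Light; X→Medium; Y→Light; Z→Medium.
Echo's best replies: Light→Y; Medium→Y; Heavy→W.
Only (Light, Y) has each player best-responding; Nash payoffs (7, 8).
Echo earns 8 sequentially versus 8 at the Nash outcome: unchanged.

unchanged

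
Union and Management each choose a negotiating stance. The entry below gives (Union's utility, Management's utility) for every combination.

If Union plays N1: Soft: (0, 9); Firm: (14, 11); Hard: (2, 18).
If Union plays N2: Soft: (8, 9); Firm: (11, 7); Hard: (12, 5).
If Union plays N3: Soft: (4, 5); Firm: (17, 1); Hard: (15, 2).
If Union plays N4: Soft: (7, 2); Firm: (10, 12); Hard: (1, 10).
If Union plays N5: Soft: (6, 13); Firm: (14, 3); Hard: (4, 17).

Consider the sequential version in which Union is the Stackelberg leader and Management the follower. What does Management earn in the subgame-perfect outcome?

12

Work backward from Management's decision.
- N1 → Management plays Hard (best of 9, 11, 18); Union gets 2.
- N2 → Management plays Soft (best of 9, 7, 5); Union gets 8.
- N3 → Management plays Soft (best of 5, 1, 2); Union gets 4.
- N4 → Management plays Firm (best of 2, 12, 10); Union gets 10.
- N5 → Management plays Hard (best of 13, 3, 17); Union gets 4.
Among 2, 8, 4, 10, 4, the best is 10 at N4. Subgame-perfect outcome: (N4, Firm) with payoffs (10, 12).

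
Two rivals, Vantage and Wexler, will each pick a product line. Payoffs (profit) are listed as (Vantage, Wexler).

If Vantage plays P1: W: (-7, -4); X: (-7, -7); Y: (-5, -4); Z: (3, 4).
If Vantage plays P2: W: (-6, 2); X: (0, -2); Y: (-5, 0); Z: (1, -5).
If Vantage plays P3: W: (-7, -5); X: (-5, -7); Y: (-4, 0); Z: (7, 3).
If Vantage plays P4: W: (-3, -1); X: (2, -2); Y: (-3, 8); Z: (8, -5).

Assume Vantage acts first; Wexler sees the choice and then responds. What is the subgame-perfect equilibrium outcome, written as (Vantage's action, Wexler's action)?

Work backward from Wexler's decision.
- P1: Wexler compares -4, -7, -4, 4 and picks Z; Vantage would get 3.
- P2: Wexler compares 2, -2, 0, -5 and picks W; Vantage would get -6.
- P3: Wexler compares -5, -7, 0, 3 and picks Z; Vantage would get 7.
- P4: Wexler compares -1, -2, 8, -5 and picks Y; Vantage would get -3.
Maximizing over 3, -6, 7, -3, Vantage chooses P3. Subgame-perfect outcome: (P3, Z) with payoffs (7, 3).

(P3, Z)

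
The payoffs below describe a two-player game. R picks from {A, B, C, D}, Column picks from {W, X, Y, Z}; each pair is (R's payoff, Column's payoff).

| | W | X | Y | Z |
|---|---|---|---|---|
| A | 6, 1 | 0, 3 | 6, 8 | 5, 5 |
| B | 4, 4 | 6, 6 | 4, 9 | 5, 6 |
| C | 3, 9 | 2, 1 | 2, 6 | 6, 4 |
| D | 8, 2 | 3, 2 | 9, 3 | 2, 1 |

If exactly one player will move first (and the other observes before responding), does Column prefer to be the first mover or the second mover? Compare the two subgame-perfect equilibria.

If R leads: Column's best replies are A→Y, B→Y, C→W, D→Y; R's induced payoffs 6, 4, 3, 9; outcome (D, Y), payoffs (9, 3).
If Column leads: R's best replies are W→D, X→B, Y→D, Z→C; Column's induced payoffs 2, 6, 3, 4; outcome (B, X), payoffs (6, 6).
Column gets 6 moving first and 3 moving second, so Column prefers to move first.

first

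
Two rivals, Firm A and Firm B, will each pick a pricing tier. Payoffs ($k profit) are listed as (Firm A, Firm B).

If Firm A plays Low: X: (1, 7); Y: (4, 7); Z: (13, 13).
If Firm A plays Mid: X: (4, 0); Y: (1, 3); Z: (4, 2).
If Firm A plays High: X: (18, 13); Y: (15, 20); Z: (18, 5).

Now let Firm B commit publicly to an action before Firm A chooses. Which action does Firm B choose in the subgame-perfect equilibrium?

Y

Solve by backward induction (Firm B leads).
- X: BR = High, leader payoff 13.
- Y: BR = High, leader payoff 20.
- Z: BR = High, leader payoff 5.
Among 13, 20, 5, the best is 20 at Y. Subgame-perfect outcome: (High, Y) with payoffs (15, 20).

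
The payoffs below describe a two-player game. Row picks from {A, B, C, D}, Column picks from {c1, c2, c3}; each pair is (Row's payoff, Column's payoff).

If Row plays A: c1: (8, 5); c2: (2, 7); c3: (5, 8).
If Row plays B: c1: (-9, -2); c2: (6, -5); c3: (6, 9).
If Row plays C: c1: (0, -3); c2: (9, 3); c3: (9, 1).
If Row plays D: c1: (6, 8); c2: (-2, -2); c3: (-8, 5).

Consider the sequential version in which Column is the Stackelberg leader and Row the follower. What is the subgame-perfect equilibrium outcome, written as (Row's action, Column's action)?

Work backward from Row's decision.
- c1: BR = A, leader payoff 5.
- c2: BR = C, leader payoff 3.
- c3: BR = C, leader payoff 1.
Maximizing over 5, 3, 1, Column chooses c1. Subgame-perfect outcome: (A, c1) with payoffs (8, 5).

(A, c1)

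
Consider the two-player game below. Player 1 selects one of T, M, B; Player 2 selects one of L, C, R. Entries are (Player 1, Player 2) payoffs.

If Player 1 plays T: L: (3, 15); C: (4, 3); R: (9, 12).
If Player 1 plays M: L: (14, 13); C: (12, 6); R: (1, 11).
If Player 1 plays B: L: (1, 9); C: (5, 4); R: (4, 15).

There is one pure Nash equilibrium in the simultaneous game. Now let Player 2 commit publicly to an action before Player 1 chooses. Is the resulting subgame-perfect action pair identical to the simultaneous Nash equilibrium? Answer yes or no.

yes

Work backward from Player 1's decision.
- L: Player 1 compares 3, 14, 1 and picks M; Player 2 would get 13.
- C: Player 1 compares 4, 12, 5 and picks M; Player 2 would get 6.
- R: Player 1 compares 9, 1, 4 and picks T; Player 2 would get 12.
Maximizing over 13, 6, 12, Player 2 chooses L. Subgame-perfect outcome: (M, L) with payoffs (14, 13).
Under simultaneous play:
Player 1's best replies: L→M; C→M; R→T.
Player 2's best replies: T→L; M→L; B→R.
Only (M, L) has each player best-responding; Nash payoffs (14, 13).
Sequential outcome (M, L) coincides with the Nash profile (M, L).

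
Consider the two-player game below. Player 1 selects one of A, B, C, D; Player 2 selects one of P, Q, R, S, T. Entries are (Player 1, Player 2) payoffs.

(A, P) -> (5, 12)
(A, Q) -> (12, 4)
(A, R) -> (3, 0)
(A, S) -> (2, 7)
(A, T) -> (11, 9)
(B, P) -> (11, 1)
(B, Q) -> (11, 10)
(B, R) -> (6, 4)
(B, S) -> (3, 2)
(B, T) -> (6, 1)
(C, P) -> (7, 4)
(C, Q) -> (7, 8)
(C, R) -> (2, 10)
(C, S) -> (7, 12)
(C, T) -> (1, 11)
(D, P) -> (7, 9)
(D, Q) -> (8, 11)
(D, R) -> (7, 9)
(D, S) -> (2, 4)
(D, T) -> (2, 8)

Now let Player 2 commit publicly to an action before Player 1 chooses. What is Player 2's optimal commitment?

Solve by backward induction (Player 2 leads).
- P: BR = B, leader payoff 1.
- Q: BR = A, leader payoff 4.
- R: BR = D, leader payoff 9.
- S: BR = C, leader payoff 12.
- T: BR = A, leader payoff 9.
Among 1, 4, 9, 12, 9, the best is 12 at S. Subgame-perfect outcome: (C, S) with payoffs (7, 12).

S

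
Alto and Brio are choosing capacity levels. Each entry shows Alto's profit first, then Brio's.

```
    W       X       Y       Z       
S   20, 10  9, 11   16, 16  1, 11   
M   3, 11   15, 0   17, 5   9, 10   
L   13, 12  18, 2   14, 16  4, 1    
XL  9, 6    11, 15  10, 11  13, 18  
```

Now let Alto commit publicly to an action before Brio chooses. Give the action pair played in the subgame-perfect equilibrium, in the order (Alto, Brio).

(S, Y)

Backward induction with Alto moving first.
- S → Brio plays Y (best of 10, 11, 16, 11); Alto gets 16.
- M → Brio plays W (best of 11, 0, 5, 10); Alto gets 3.
- L → Brio plays Y (best of 12, 2, 16, 1); Alto gets 14.
- XL → Brio plays Z (best of 6, 15, 11, 18); Alto gets 13.
Maximizing over 16, 3, 14, 13, Alto chooses S. Subgame-perfect outcome: (S, Y) with payoffs (16, 16).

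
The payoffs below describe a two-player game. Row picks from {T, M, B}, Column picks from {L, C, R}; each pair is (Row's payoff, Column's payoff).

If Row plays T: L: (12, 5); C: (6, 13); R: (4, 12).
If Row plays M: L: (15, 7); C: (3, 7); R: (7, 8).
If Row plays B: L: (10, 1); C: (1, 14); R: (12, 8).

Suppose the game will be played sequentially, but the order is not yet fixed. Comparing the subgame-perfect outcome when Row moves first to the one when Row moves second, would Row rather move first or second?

If Row leads: Column's best replies are T→C, M→R, B→C; Row's induced payoffs 6, 7, 1; outcome (M, R), payoffs (7, 8).
If Column leads: Row's best replies are L→M, C→T, R→B; Column's induced payoffs 7, 13, 8; outcome (T, C), payoffs (6, 13).
Row gets 7 moving first and 6 moving second, so Row prefers to move first.

first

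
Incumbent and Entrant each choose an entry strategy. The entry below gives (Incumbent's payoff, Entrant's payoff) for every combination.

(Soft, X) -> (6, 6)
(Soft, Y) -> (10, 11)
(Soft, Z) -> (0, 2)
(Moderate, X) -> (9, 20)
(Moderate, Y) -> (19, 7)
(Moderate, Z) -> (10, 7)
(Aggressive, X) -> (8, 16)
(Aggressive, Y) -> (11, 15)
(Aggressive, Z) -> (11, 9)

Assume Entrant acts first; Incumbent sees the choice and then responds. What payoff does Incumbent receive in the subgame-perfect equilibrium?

9

Incumbent best-responds to each possible Entrant move:
- X: Incumbent compares 6, 9, 8 and picks Moderate; Entrant would get 20.
- Y: Incumbent compares 10, 19, 11 and picks Moderate; Entrant would get 7.
- Z: Incumbent compares 0, 10, 11 and picks Aggressive; Entrant would get 9.
Maximizing over 20, 7, 9, Entrant chooses X. Subgame-perfect outcome: (Moderate, X) with payoffs (9, 20).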